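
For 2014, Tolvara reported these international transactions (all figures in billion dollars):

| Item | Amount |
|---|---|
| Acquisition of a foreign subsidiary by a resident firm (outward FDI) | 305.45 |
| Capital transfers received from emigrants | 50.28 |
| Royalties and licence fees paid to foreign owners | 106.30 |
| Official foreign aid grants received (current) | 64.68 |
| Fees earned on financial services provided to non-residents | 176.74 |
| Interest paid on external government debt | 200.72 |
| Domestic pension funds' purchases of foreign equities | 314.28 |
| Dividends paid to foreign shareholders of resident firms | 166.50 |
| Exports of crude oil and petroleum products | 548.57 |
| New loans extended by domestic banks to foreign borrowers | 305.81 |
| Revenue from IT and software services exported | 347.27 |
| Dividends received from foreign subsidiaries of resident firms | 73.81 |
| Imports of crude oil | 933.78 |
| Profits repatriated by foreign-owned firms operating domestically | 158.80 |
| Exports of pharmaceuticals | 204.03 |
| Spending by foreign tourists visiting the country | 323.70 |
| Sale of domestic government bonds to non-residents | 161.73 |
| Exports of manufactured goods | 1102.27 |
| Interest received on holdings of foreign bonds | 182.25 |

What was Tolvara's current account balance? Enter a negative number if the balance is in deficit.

Goods: 1102.27 + 548.57 - 933.78 + 204.03 = 921.09
Services: 347.27 + 176.74 - 106.30 + 323.70 = 741.41
Primary income: -166.50 - 200.72 + 182.25 + 73.81 - 158.80 = -269.96
Secondary income: 64.68
Current account = 921.09 + 741.41 + (-269.96) + 64.68 = 1457.22
(Excluded from the current account — financial account: acquisition of a foreign subsidiary by a resident firm (outward FDI) 305.45, domestic pension funds' purchases of foreign equities 314.28, new loans extended by domestic banks to foreign borrowers 305.81, sale of domestic government bonds to non-residents 161.73; capital account: capital transfers received from emigrants 50.28.)

1457.22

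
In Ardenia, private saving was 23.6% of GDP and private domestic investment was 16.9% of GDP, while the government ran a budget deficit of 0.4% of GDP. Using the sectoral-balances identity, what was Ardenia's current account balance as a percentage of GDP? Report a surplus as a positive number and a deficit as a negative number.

6.3

By the sectoral-balances identity, CA = (S_private - I) + (T - G).
Private balance = 23.6 - 16.9 = 6.7
Government balance (T - G) = -0.4
CA = 6.7 + (-0.4) = 6.3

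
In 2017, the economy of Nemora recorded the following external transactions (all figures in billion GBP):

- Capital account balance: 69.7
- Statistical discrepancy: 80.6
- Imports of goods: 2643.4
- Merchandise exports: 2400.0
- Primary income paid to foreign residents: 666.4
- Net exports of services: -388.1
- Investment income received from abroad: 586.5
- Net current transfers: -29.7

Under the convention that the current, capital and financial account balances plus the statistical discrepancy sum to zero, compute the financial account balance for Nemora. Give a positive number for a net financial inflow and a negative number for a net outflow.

590.8

Goods balance = 2400.0 - 2643.4 = -243.4
Services balance = -388.1
Trade balance (goods + services) = -243.4 + (-388.1) = -631.5
Net primary income = 586.5 - 666.4 = -79.9
Net secondary income = -29.7
Current account = -631.5 + (-79.9) + (-29.7) = -741.1
Financial account = -(-741.1 + 69.7 + 80.6) = 590.8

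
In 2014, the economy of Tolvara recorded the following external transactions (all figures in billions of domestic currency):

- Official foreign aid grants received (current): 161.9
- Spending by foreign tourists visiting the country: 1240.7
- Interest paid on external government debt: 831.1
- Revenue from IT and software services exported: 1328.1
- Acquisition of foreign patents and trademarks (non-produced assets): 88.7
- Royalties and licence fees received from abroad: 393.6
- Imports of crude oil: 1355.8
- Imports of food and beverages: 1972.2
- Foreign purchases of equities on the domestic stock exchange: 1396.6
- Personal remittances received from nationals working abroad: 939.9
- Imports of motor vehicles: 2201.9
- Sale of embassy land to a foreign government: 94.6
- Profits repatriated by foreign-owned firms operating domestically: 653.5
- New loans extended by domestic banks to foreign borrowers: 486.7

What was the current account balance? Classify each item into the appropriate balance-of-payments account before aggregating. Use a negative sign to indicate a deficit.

-2950.3

Goods: -1355.8 - 2201.9 - 1972.2 = -5529.9
Services: 1240.7 + 393.6 + 1328.1 = 2962.4
Primary income: -653.5 - 831.1 = -1484.6
Secondary income: 939.9 + 161.9 = 1101.8
Current account = (-5529.9) + 2962.4 + (-1484.6) + 1101.8 = -2950.3
(Excluded from the current account — capital account: acquisition of foreign patents and trademarks (non-produced assets) 88.7, sale of embassy land to a foreign government 94.6; financial account: foreign purchases of equities on the domestic stock exchange 1396.6, new loans extended by domestic banks to foreign borrowers 486.7.)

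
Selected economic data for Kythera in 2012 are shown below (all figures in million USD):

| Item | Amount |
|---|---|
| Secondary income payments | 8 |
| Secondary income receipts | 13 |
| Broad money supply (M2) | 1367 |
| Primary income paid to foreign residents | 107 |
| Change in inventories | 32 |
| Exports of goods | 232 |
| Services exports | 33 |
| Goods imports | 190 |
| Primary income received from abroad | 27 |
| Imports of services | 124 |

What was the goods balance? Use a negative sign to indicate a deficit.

42

Goods balance = 232 - 190 = 42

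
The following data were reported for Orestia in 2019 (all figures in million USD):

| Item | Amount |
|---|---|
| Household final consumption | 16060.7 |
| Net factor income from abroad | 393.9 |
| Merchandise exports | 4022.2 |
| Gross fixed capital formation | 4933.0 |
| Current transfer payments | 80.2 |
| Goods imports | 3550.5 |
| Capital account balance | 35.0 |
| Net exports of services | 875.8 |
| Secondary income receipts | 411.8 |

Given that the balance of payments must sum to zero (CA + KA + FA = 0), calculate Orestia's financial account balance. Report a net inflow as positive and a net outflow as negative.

Goods balance = 4022.2 - 3550.5 = 471.7
Services balance = 875.8
Trade balance (goods + services) = 471.7 + 875.8 = 1347.5
Net primary income = 393.9
Net secondary income = 411.8 - 80.2 = 331.6
Current account = 1347.5 + 393.9 + 331.6 = 2073.0
Financial account = -(2073.0 + 35.0) = -2108.0

-2108.0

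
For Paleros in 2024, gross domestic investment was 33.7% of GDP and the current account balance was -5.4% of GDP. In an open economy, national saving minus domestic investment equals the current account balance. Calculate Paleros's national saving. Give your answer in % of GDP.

S - I = CA (net lending to the rest of the world).
S = I + CA = 33.7 + (-5.4) = 28.3

28.3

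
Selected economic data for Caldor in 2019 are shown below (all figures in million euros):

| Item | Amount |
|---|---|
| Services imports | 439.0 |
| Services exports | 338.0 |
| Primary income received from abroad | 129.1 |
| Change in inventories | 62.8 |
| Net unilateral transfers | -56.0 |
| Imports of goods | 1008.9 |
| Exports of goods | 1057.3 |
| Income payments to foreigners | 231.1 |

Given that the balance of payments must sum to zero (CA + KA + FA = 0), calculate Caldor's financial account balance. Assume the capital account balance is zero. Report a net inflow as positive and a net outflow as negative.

Goods balance = 1057.3 - 1008.9 = 48.4
Services balance = 338.0 - 439.0 = -101.0
Trade balance (goods + services) = 48.4 + (-101.0) = -52.6
Net primary income = 129.1 - 231.1 = -102.0
Net secondary income = -56.0
Current account = -52.6 + (-102.0) + (-56.0) = -210.6
Financial account = -(-210.6) = 210.6

210.6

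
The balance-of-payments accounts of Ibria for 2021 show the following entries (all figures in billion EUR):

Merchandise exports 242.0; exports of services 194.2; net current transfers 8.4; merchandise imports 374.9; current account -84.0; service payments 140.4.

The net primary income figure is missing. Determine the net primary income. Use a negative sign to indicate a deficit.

-13.3

Current account = goods balance + services balance + net primary income + net secondary income
Sum of the known components = -70.7
Net primary income = CA - (known components) = -84.0 - (-70.7) = -13.3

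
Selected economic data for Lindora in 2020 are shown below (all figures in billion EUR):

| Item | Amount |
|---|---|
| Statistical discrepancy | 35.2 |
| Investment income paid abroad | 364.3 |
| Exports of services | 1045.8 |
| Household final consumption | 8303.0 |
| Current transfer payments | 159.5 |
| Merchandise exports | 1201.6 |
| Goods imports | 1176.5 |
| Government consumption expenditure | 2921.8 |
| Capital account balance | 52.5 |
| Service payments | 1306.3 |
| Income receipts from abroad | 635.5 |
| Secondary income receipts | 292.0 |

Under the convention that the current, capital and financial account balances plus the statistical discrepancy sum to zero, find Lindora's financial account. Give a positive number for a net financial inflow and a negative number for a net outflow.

-256.0

Goods balance = 1201.6 - 1176.5 = 25.1
Services balance = 1045.8 - 1306.3 = -260.5
Trade balance (goods + services) = 25.1 + (-260.5) = -235.4
Net primary income = 635.5 - 364.3 = 271.2
Net secondary income = 292.0 - 159.5 = 132.5
Current account = -235.4 + 271.2 + 132.5 = 168.3
Financial account = -(168.3 + 52.5 + 35.2) = -256.0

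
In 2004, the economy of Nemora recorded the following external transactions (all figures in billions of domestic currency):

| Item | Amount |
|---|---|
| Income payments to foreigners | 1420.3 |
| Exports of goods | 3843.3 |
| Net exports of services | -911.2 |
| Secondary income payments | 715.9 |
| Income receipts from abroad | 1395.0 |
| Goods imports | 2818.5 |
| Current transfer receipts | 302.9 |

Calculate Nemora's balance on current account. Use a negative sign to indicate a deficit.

Goods balance = 3843.3 - 2818.5 = 1024.8
Services balance = -911.2
Trade balance (goods + services) = 1024.8 + (-911.2) = 113.6
Net primary income = 1395.0 - 1420.3 = -25.3
Net secondary income = 302.9 - 715.9 = -413.0
Current account = 113.6 + (-25.3) + (-413.0) = -324.7

-324.7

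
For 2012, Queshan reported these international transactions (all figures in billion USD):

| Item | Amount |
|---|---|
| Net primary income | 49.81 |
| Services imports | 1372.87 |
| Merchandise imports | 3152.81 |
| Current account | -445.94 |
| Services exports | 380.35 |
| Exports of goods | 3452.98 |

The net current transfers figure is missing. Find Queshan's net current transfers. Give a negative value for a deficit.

Current account = goods balance + services balance + net primary income + net secondary income
Sum of the known components = -642.54
Net current transfers = CA - (known components) = -445.94 - (-642.54) = 196.60

196.60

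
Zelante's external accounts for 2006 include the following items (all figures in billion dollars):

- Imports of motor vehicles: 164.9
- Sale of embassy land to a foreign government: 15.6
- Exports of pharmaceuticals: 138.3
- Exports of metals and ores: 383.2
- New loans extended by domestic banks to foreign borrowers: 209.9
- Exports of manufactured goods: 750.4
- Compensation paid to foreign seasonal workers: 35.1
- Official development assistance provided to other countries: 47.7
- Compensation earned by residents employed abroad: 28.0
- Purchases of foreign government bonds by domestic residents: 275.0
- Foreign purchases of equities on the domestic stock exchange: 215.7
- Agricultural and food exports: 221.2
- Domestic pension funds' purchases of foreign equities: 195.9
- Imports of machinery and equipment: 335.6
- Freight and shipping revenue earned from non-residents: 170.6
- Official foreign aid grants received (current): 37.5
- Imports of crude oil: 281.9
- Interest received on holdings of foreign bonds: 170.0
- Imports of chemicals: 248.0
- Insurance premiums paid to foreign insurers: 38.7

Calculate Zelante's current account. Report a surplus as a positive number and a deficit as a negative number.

Goods: 138.3 - 335.6 - 248.0 + 221.2 - 164.9 - 281.9 + 383.2 + 750.4 = 462.7
Services: -38.7 + 170.6 = 131.9
Primary income: 170.0 - 35.1 + 28.0 = 162.9
Secondary income: 37.5 - 47.7 = -10.2
Current account = 462.7 + 131.9 + 162.9 + (-10.2) = 747.3
(Excluded from the current account — capital account: sale of embassy land to a foreign government 15.6; financial account: new loans extended by domestic banks to foreign borrowers 209.9, purchases of foreign government bonds by domestic residents 275.0, foreign purchases of equities on the domestic stock exchange 215.7, domestic pension funds' purchases of foreign equities 195.9.)

747.3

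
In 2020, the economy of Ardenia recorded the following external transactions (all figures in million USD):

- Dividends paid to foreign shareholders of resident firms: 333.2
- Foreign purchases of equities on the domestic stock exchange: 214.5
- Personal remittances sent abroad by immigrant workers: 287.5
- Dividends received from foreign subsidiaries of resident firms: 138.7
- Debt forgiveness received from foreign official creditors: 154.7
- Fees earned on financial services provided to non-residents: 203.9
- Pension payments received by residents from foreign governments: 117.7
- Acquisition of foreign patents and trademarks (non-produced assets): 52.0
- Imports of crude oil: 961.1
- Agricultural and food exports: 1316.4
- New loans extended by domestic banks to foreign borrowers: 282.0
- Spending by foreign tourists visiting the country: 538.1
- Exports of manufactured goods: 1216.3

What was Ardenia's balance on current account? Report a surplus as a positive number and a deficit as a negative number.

1949.3

Goods: 1216.3 + 1316.4 - 961.1 = 1571.6
Services: 538.1 + 203.9 = 742.0
Primary income: 138.7 - 333.2 = -194.5
Secondary income: 117.7 - 287.5 = -169.8
Current account = 1571.6 + 742.0 + (-194.5) + (-169.8) = 1949.3
(Excluded from the current account — financial account: foreign purchases of equities on the domestic stock exchange 214.5, new loans extended by domestic banks to foreign borrowers 282.0; capital account: debt forgiveness received from foreign official creditors 154.7, acquisition of foreign patents and trademarks (non-produced assets) 52.0.)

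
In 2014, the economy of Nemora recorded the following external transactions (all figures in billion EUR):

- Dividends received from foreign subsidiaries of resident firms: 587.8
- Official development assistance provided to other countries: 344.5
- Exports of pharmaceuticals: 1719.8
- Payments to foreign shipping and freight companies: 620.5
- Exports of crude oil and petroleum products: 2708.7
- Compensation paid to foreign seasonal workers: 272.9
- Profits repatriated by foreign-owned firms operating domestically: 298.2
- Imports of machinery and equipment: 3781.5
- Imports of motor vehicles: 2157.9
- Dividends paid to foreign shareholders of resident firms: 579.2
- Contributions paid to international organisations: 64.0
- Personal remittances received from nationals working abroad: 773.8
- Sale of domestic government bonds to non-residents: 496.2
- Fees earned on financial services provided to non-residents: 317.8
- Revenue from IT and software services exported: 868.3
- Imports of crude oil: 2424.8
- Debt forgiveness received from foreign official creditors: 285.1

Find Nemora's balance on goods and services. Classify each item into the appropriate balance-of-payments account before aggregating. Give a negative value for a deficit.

Goods: -3781.5 + 1719.8 + 2708.7 - 2157.9 - 2424.8 = -3935.7
Services: 317.8 + 868.3 - 620.5 = 565.6
Trade balance = -3935.7 + 565.6 = -3370.1
(Excluded from the trade balance — primary income: dividends received from foreign subsidiaries of resident firms 587.8, compensation paid to foreign seasonal workers 272.9, profits repatriated by foreign-owned firms operating domestically 298.2, dividends paid to foreign shareholders of resident firms 579.2; secondary income: official development assistance provided to other countries 344.5, contributions paid to international organisations 64.0, personal remittances received from nationals working abroad 773.8; financial account: sale of domestic government bonds to non-residents 496.2; capital account: debt forgiveness received from foreign official creditors 285.1.)

-3370.1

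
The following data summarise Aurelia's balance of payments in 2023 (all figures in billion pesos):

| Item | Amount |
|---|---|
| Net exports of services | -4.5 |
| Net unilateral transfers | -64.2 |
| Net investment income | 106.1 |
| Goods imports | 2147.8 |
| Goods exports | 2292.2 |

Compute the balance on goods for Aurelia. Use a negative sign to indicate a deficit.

Goods balance = 2292.2 - 2147.8 = 144.4

144.4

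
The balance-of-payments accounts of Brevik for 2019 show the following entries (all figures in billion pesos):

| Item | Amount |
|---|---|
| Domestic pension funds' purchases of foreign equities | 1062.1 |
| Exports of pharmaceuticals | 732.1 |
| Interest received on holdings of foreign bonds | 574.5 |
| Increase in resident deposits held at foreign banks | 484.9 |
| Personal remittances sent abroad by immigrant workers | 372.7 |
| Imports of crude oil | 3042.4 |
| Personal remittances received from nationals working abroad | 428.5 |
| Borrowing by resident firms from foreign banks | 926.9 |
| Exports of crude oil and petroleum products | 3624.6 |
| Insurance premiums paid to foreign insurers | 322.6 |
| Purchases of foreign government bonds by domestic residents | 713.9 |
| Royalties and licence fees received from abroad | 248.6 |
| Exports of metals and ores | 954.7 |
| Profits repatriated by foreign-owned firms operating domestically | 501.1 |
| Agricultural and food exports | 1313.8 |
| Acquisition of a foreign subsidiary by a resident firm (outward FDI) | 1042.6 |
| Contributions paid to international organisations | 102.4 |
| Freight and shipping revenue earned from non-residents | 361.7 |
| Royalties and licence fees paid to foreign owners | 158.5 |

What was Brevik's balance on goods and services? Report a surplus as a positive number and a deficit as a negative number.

3712.0

Goods: 954.7 + 3624.6 + 732.1 + 1313.8 - 3042.4 = 3582.8
Services: -158.5 + 248.6 - 322.6 + 361.7 = 129.2
Trade balance = 3582.8 + 129.2 = 3712.0
(Excluded from the trade balance — financial account: domestic pension funds' purchases of foreign equities 1062.1, increase in resident deposits held at foreign banks 484.9, borrowing by resident firms from foreign banks 926.9, purchases of foreign government bonds by domestic residents 713.9, acquisition of a foreign subsidiary by a resident firm (outward FDI) 1042.6; primary income: interest received on holdings of foreign bonds 574.5, profits repatriated by foreign-owned firms operating domestically 501.1; secondary income: personal remittances sent abroad by immigrant workers 372.7, personal remittances received from nationals working abroad 428.5, contributions paid to international organisations 102.4.)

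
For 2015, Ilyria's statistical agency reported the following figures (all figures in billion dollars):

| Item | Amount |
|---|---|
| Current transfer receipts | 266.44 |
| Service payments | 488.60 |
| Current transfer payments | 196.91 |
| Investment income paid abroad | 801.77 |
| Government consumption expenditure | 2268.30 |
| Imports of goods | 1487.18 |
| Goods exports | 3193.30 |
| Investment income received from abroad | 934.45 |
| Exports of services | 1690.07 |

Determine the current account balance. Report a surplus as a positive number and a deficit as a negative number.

3109.80

Goods balance = 3193.30 - 1487.18 = 1706.12
Services balance = 1690.07 - 488.60 = 1201.47
Trade balance (goods + services) = 1706.12 + 1201.47 = 2907.59
Net primary income = 934.45 - 801.77 = 132.68
Net secondary income = 266.44 - 196.91 = 69.53
Current account = 2907.59 + 132.68 + 69.53 = 3109.80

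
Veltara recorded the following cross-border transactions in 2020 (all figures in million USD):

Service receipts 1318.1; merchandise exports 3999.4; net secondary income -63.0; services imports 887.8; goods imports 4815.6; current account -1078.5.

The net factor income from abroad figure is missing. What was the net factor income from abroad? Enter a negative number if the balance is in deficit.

-629.6

Current account = goods balance + services balance + net primary income + net secondary income
Sum of the known components = -448.9
Net factor income from abroad = CA - (known components) = -1078.5 - (-448.9) = -629.6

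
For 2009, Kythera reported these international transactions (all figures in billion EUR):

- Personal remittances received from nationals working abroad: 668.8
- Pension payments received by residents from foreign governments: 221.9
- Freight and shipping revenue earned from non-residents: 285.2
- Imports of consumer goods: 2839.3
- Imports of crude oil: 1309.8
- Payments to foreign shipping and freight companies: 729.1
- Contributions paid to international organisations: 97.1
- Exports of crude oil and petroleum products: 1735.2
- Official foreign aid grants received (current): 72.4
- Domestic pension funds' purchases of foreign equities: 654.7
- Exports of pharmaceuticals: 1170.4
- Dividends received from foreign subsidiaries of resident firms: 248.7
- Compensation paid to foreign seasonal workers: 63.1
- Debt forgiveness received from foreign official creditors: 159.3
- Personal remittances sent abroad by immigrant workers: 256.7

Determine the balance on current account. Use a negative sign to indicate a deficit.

-892.5

Goods: 1735.2 + 1170.4 - 2839.3 - 1309.8 = -1243.5
Services: 285.2 - 729.1 = -443.9
Primary income: -63.1 + 248.7 = 185.6
Secondary income: -97.1 - 256.7 + 668.8 + 221.9 + 72.4 = 609.3
Current account = (-1243.5) + (-443.9) + 185.6 + 609.3 = -892.5
(Excluded from the current account — financial account: domestic pension funds' purchases of foreign equities 654.7; capital account: debt forgiveness received from foreign official creditors 159.3.)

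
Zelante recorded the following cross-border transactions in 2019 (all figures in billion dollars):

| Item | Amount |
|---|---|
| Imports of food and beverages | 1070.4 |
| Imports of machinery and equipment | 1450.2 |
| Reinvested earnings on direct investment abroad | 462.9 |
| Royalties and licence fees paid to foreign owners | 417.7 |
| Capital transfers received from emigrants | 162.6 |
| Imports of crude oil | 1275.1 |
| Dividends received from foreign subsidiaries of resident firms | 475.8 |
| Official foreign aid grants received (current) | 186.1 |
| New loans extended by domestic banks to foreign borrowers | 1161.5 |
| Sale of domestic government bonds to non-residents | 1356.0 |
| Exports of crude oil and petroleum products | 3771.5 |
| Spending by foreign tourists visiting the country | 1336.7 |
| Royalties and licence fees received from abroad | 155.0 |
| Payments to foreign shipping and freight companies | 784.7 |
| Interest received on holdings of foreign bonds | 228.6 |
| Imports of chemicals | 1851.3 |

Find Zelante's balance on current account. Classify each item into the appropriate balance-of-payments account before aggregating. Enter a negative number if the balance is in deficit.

-232.8

Goods: -1851.3 - 1450.2 + 3771.5 - 1070.4 - 1275.1 = -1875.5
Services: 1336.7 - 417.7 + 155.0 - 784.7 = 289.3
Primary income: 462.9 + 475.8 + 228.6 = 1167.3
Secondary income: 186.1
Current account = (-1875.5) + 289.3 + 1167.3 + 186.1 = -232.8
(Excluded from the current account — capital account: capital transfers received from emigrants 162.6; financial account: new loans extended by domestic banks to foreign borrowers 1161.5, sale of domestic government bonds to non-residents 1356.0.)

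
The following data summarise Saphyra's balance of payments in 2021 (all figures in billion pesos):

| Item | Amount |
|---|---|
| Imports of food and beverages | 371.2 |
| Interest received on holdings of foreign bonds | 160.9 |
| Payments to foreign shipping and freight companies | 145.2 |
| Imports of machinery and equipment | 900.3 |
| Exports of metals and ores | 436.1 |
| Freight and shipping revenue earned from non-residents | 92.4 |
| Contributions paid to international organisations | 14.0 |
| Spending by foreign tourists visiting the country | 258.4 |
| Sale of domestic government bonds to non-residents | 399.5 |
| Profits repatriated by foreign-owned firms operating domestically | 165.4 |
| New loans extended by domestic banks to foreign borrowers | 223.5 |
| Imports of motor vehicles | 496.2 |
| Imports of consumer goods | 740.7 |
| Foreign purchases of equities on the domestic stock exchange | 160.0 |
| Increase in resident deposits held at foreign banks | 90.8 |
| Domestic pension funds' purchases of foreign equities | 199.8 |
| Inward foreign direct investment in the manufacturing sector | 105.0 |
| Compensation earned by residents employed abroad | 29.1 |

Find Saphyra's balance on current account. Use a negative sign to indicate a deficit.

Goods: -371.2 - 740.7 - 900.3 - 496.2 + 436.1 = -2072.3
Services: 92.4 + 258.4 - 145.2 = 205.6
Primary income: 160.9 - 165.4 + 29.1 = 24.6
Secondary income: -14.0
Current account = (-2072.3) + 205.6 + 24.6 + (-14.0) = -1856.1
(Excluded from the current account — financial account: sale of domestic government bonds to non-residents 399.5, new loans extended by domestic banks to foreign borrowers 223.5, foreign purchases of equities on the domestic stock exchange 160.0, increase in resident deposits held at foreign banks 90.8, domestic pension funds' purchases of foreign equities 199.8, inward foreign direct investment in the manufacturing sector 105.0.)

-1856.1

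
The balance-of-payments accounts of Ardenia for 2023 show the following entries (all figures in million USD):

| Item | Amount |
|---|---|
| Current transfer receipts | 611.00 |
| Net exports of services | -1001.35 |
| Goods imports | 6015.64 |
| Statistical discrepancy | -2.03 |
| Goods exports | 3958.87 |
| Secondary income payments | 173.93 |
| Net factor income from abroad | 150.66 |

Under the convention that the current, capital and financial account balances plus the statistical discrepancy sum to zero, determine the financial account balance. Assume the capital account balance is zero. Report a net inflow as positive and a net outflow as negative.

Goods balance = 3958.87 - 6015.64 = -2056.77
Services balance = -1001.35
Trade balance (goods + services) = -2056.77 + (-1001.35) = -3058.12
Net primary income = 150.66
Net secondary income = 611.00 - 173.93 = 437.07
Current account = -3058.12 + 150.66 + 437.07 = -2470.39
Financial account = -(-2470.39 + (-2.03)) = 2472.42

2472.42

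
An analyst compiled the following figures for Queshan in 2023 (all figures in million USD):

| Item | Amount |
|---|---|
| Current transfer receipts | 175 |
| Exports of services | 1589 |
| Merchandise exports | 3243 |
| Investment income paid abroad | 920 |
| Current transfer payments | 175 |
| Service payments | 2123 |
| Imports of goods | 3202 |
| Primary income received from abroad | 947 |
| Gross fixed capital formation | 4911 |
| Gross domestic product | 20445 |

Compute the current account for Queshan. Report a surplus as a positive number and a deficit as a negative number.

Goods balance = 3243 - 3202 = 41
Services balance = 1589 - 2123 = -534
Trade balance (goods + services) = 41 + (-534) = -493
Net primary income = 947 - 920 = 27
Net secondary income = 175 - 175 = 0
Current account = -493 + 27 + 0 = -466

-466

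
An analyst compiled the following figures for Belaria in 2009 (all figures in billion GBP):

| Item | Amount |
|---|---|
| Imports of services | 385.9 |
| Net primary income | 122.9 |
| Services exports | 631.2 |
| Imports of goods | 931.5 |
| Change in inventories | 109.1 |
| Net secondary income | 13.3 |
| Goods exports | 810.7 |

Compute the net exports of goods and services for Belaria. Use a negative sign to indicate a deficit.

124.5

Goods balance = 810.7 - 931.5 = -120.8
Services balance = 631.2 - 385.9 = 245.3
Trade balance (goods + services) = -120.8 + 245.3 = 124.5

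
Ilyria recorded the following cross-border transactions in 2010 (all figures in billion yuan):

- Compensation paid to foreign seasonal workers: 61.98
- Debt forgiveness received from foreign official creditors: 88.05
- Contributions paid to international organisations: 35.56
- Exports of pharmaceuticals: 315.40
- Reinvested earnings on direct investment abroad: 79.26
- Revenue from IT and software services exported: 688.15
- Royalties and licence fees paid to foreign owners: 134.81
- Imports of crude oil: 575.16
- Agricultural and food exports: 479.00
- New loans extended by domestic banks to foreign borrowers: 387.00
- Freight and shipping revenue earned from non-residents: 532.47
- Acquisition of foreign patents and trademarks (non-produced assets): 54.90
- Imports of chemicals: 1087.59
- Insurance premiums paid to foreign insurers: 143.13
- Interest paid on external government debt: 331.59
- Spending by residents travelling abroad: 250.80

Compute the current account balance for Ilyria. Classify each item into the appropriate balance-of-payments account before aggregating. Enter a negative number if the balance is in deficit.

-526.34

Goods: -1087.59 + 315.40 + 479.00 - 575.16 = -868.35
Services: -250.80 - 134.81 + 532.47 + 688.15 - 143.13 = 691.88
Primary income: -61.98 + 79.26 - 331.59 = -314.31
Secondary income: -35.56
Current account = (-868.35) + 691.88 + (-314.31) + (-35.56) = -526.34
(Excluded from the current account — capital account: debt forgiveness received from foreign official creditors 88.05, acquisition of foreign patents and trademarks (non-produced assets) 54.90; financial account: new loans extended by domestic banks to foreign borrowers 387.00.)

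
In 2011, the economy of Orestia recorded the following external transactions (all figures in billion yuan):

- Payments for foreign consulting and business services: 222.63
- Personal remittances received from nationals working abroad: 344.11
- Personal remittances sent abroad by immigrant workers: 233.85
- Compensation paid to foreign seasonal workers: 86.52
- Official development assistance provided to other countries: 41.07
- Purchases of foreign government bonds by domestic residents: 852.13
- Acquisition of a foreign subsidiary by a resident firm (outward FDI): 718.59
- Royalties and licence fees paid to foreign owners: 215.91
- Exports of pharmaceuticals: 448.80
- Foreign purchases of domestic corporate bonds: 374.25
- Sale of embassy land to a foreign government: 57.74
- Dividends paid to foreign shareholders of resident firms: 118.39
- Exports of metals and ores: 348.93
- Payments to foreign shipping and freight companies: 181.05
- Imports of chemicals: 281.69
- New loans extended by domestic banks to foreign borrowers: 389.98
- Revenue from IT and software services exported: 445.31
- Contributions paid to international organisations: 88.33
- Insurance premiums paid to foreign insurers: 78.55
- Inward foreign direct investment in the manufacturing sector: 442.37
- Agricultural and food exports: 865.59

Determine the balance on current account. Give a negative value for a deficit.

Goods: -281.69 + 348.93 + 865.59 + 448.80 = 1381.63
Services: -181.05 + 445.31 - 78.55 - 215.91 - 222.63 = -252.83
Primary income: -118.39 - 86.52 = -204.91
Secondary income: 344.11 - 233.85 - 88.33 - 41.07 = -19.14
Current account = 1381.63 + (-252.83) + (-204.91) + (-19.14) = 904.75
(Excluded from the current account — financial account: purchases of foreign government bonds by domestic residents 852.13, acquisition of a foreign subsidiary by a resident firm (outward FDI) 718.59, foreign purchases of domestic corporate bonds 374.25, new loans extended by domestic banks to foreign borrowers 389.98, inward foreign direct investment in the manufacturing sector 442.37; capital account: sale of embassy land to a foreign government 57.74.)

904.75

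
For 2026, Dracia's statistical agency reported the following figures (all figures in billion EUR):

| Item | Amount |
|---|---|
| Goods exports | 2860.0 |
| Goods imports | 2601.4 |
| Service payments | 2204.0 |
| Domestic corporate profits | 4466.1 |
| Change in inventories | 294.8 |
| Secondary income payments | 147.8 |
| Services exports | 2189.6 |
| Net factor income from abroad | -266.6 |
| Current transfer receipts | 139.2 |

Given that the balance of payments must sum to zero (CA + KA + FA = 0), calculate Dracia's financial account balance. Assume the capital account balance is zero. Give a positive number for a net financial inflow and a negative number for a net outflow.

Goods balance = 2860.0 - 2601.4 = 258.6
Services balance = 2189.6 - 2204.0 = -14.4
Trade balance (goods + services) = 258.6 + (-14.4) = 244.2
Net primary income = -266.6
Net secondary income = 139.2 - 147.8 = -8.6
Current account = 244.2 + (-266.6) + (-8.6) = -31.0
Financial account = -(-31.0) = 31.0

31.0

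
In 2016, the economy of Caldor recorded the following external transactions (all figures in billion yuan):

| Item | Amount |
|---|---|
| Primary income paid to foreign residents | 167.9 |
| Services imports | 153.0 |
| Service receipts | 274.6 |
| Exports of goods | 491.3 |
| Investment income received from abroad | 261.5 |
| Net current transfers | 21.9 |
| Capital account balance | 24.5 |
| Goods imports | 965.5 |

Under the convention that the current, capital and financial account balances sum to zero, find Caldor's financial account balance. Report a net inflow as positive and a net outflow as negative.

212.6

Goods balance = 491.3 - 965.5 = -474.2
Services balance = 274.6 - 153.0 = 121.6
Trade balance (goods + services) = -474.2 + 121.6 = -352.6
Net primary income = 261.5 - 167.9 = 93.6
Net secondary income = 21.9
Current account = -352.6 + 93.6 + 21.9 = -237.1
Financial account = -(-237.1 + 24.5) = 212.6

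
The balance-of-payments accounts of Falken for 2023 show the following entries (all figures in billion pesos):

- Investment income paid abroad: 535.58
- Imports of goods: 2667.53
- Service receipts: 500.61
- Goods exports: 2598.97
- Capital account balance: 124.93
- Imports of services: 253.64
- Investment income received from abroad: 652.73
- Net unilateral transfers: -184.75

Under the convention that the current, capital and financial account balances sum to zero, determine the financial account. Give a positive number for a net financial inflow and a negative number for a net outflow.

-235.74

Goods balance = 2598.97 - 2667.53 = -68.56
Services balance = 500.61 - 253.64 = 246.97
Trade balance (goods + services) = -68.56 + 246.97 = 178.41
Net primary income = 652.73 - 535.58 = 117.15
Net secondary income = -184.75
Current account = 178.41 + 117.15 + (-184.75) = 110.81
Financial account = -(110.81 + 124.93) = -235.74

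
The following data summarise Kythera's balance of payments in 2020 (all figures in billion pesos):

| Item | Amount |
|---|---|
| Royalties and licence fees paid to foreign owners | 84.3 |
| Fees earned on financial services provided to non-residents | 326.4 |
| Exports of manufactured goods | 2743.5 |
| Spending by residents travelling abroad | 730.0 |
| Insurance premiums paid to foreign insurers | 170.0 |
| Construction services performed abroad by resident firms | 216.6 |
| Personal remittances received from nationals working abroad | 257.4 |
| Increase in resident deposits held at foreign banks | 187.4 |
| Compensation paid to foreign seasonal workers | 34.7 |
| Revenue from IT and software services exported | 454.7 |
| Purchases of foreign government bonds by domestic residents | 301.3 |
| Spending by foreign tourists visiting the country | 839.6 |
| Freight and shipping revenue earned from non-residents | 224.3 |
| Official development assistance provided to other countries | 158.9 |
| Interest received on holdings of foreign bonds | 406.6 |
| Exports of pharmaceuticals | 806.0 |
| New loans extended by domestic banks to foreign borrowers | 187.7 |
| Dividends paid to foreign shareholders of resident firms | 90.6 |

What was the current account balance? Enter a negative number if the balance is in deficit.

5006.6

Goods: 2743.5 + 806.0 = 3549.5
Services: -730.0 + 224.3 + 839.6 - 170.0 - 84.3 + 454.7 + 326.4 + 216.6 = 1077.3
Primary income: -34.7 + 406.6 - 90.6 = 281.3
Secondary income: 257.4 - 158.9 = 98.5
Current account = 3549.5 + 1077.3 + 281.3 + 98.5 = 5006.6
(Excluded from the current account — financial account: increase in resident deposits held at foreign banks 187.4, purchases of foreign government bonds by domestic residents 301.3, new loans extended by domestic banks to foreign borrowers 187.7.)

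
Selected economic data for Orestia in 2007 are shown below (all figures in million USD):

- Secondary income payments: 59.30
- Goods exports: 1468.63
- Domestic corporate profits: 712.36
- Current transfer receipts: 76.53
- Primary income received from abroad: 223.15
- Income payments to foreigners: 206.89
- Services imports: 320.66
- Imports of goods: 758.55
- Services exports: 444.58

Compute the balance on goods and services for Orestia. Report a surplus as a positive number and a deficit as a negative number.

834.00

Goods balance = 1468.63 - 758.55 = 710.08
Services balance = 444.58 - 320.66 = 123.92
Trade balance (goods + services) = 710.08 + 123.92 = 834.00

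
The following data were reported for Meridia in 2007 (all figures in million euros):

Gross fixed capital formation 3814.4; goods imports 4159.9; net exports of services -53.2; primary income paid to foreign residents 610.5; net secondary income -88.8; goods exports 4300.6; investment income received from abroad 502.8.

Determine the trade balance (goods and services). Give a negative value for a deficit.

Goods balance = 4300.6 - 4159.9 = 140.7
Services balance = -53.2
Trade balance (goods + services) = 140.7 + (-53.2) = 87.5

87.5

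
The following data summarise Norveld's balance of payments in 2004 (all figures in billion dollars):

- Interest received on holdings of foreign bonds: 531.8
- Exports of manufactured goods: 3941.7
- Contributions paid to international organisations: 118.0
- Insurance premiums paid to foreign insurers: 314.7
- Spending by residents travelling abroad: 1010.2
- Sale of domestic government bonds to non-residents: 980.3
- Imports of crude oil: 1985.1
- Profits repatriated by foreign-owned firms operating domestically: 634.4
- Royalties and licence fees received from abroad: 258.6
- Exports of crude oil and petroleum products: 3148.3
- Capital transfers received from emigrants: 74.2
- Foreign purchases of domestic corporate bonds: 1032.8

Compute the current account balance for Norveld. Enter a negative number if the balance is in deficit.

Goods: 3148.3 + 3941.7 - 1985.1 = 5104.9
Services: 258.6 - 1010.2 - 314.7 = -1066.3
Primary income: -634.4 + 531.8 = -102.6
Secondary income: -118.0
Current account = 5104.9 + (-1066.3) + (-102.6) + (-118.0) = 3818.0
(Excluded from the current account — financial account: sale of domestic government bonds to non-residents 980.3, foreign purchases of domestic corporate bonds 1032.8; capital account: capital transfers received from emigrants 74.2.)

3818.0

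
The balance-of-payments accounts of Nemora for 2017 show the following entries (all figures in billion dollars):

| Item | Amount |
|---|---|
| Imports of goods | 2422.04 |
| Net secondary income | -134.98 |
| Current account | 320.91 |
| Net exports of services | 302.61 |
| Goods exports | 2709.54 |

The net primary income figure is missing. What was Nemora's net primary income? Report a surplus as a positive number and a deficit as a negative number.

-134.22

Current account = goods balance + services balance + net primary income + net secondary income
Sum of the known components = 455.13
Net primary income = CA - (known components) = 320.91 - 455.13 = -134.22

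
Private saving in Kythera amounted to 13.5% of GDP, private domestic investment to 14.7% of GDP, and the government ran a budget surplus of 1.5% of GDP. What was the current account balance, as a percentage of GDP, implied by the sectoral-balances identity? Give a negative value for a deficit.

0.3

By the sectoral-balances identity, CA = (S_private - I) + (T - G).
Private balance = 13.5 - 14.7 = -1.2
Government balance (T - G) = 1.5
CA = -1.2 + 1.5 = 0.3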